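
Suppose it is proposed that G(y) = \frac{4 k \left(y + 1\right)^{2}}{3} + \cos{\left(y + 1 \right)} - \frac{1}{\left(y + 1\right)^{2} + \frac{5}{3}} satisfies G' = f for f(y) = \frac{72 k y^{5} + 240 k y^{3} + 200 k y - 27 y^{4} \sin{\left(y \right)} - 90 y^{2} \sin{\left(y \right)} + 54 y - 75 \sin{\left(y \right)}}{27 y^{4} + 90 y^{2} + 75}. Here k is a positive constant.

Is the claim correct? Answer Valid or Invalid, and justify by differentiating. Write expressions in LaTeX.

d/dy[G] = \frac{72 k y^{5} + 360 k y^{4} + 960 k y^{3} + 1440 k y^{2} + 1280 k y + 512 k - 27 y^{4} \sin{\left(y + 1 \right)} - 108 y^{3} \sin{\left(y + 1 \right)} - 252 y^{2} \sin{\left(y + 1 \right)} - 288 y \sin{\left(y + 1 \right)} + 54 y - 192 \sin{\left(y + 1 \right)} + 54}{27 y^{4} + 108 y^{3} + 252 y^{2} + 288 y + 192}
d/dy[G] - f(y) = \frac{648 k y^{8} + 2592 k y^{7} + 8208 k y^{6} + 15552 k y^{5} + 26568 k y^{4} + 30240 k y^{3} + 32160 k y^{2} + 19200 k y + 12800 k + 243 y^{8} \sin{\left(y \right)} - 243 y^{8} \sin{\left(y + 1 \right)} + 972 y^{7} \sin{\left(y \right)} - 972 y^{7} \sin{\left(y + 1 \right)} + 3078 y^{6} \sin{\left(y \right)} - 3078 y^{6} \sin{\left(y + 1 \right)} + 5832 y^{5} \sin{\left(y \right)} - 5832 y^{5} \sin{\left(y + 1 \right)} + 9963 y^{4} \sin{\left(y \right)} - 9963 y^{4} \sin{\left(y + 1 \right)} - 1458 y^{4} + 11340 y^{3} \sin{\left(y \right)} - 11340 y^{3} \sin{\left(y + 1 \right)} - 2916 y^{3} + 12060 y^{2} \sin{\left(y \right)} - 12060 y^{2} \sin{\left(y + 1 \right)} - 3564 y^{2} + 7200 y \sin{\left(y \right)} - 7200 y \sin{\left(y + 1 \right)} - 2106 y + 4800 \sin{\left(y \right)} - 4800 \sin{\left(y + 1 \right)} + 1350}{243 y^{8} + 972 y^{7} + 3078 y^{6} + 5832 y^{5} + 9963 y^{4} + 11340 y^{3} + 12060 y^{2} + 7200 y + 4800} != 0.

Invalid: d/dy[G] - f = \frac{648 k y^{8} + 2592 k y^{7} + 8208 k y^{6} + 15552 k y^{5} + 26568 k y^{4} + 30240 k y^{3} + 32160 k y^{2} + 19200 k y + 12800 k + 243 y^{8} \sin{\left(y \right)} - 243 y^{8} \sin{\left(y + 1 \right)} + 972 y^{7} \sin{\left(y \right)} - 972 y^{7} \sin{\left(y + 1 \right)} + 3078 y^{6} \sin{\left(y \right)} - 3078 y^{6} \sin{\left(y + 1 \right)} + 5832 y^{5} \sin{\left(y \right)} - 5832 y^{5} \sin{\left(y + 1 \right)} + 9963 y^{4} \sin{\left(y \right)} - 9963 y^{4} \sin{\left(y + 1 \right)} - 1458 y^{4} + 11340 y^{3} \sin{\left(y \right)} - 11340 y^{3} \sin{\left(y + 1 \right)} - 2916 y^{3} + 12060 y^{2} \sin{\left(y \right)} - 12060 y^{2} \sin{\left(y + 1 \right)} - 3564 y^{2} + 7200 y \sin{\left(y \right)} - 7200 y \sin{\left(y + 1 \right)} - 2106 y + 4800 \sin{\left(y \right)} - 4800 \sin{\left(y + 1 \right)} + 1350}{243 y^{8} + 972 y^{7} + 3078 y^{6} + 5832 y^{5} + 9963 y^{4} + 11340 y^{3} + 12060 y^{2} + 7200 y + 4800}, which is not 0.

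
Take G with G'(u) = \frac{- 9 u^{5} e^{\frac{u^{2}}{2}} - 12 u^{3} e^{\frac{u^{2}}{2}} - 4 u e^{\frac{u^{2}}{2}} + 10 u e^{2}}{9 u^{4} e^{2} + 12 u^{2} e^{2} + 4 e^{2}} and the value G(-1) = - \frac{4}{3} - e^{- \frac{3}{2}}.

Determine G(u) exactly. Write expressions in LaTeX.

G(u) = - e^{\frac{u^{2}}{2} - 2} - 1 - \frac{5}{3 \left(3 u^{2} + 2\right)}

Differentiate the proposed G(u) back; it has to land on the given G'(u).
A general antiderivative is - e^{\frac{u^{2}}{2} - 2} - \frac{5}{3 \left(3 u^{2} + 2\right)} + C.
The condition gives C = - \frac{4}{3} - e^{- \frac{3}{2}} - (- \frac{1}{3} - e^{- \frac{3}{2}}) = -1.
So G(u) = - e^{\frac{u^{2}}{2} - 2} - 1 - \frac{5}{3 \left(3 u^{2} + 2\right)}.
Check: d/du[- e^{\frac{u^{2}}{2} - 2} - 1 - \frac{5}{3 \left(3 u^{2} + 2\right)}] = \frac{- \frac{9 u^{5} e^{\frac{u^{2}}{2}}}{e^{2}} - \frac{12 u^{3} e^{\frac{u^{2}}{2}}}{e^{2}} - \frac{4 u e^{\frac{u^{2}}{2}}}{e^{2}} + 10 u}{9 u^{4} + 12 u^{2} + 4}, which equals G'(u).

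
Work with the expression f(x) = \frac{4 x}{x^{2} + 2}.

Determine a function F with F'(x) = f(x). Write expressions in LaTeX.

An antiderivative is F(x) = 2 \log{\left(2 x^{2} + 4 \right)}.

The substitution u = 2 x^{2} + 4 works: f is exactly (dF/du)*(du/dx) for that inner function.
Check: d/dx[2 \log{\left(2 x^{2} + 4 \right)}] = \frac{4 x}{x^{2} + 2} = f(x).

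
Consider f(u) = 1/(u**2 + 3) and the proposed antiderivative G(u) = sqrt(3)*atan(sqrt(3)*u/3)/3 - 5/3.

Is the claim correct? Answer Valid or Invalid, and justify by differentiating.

d/du[G] = 1/(u**2 + 3)
This equals f(u) exactly, so the claim holds.

Valid. The derivative of G reproduces f.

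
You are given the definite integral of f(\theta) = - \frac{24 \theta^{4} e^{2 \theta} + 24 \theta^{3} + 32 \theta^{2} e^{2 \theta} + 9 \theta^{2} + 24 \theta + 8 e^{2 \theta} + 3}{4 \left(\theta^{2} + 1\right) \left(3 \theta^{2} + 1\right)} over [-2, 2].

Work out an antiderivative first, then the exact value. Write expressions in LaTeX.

Antiderivative: F(\theta) = \frac{- 4 e^{2 \theta} - 4 \log{\left(4 \theta^{2} + \frac{4}{3} \right)} - 3 \operatorname{atan}{\left(\theta \right)}}{4}; value = - e^{4} - \frac{3 \operatorname{atan}{\left(2 \right)}}{2} + e^{-4}

Check any antiderivative F(\theta) by computing F'(\theta) and comparing it with f(\theta).
F(\theta) = \frac{- 4 e^{2 \theta} - 4 \log{\left(4 \theta^{2} + \frac{4}{3} \right)} - 3 \operatorname{atan}{\left(\theta \right)}}{4} is an antiderivative of f.
Check: d/d\theta[\frac{- 4 e^{2 \theta} - 4 \log{\left(4 \theta^{2} + \frac{4}{3} \right)} - 3 \operatorname{atan}{\left(\theta \right)}}{4}] = \frac{- 24 \theta^{4} e^{2 \theta} - 24 \theta^{3} - 32 \theta^{2} e^{2 \theta} - 9 \theta^{2} - 24 \theta - 8 e^{2 \theta} - 3}{12 \theta^{4} + 16 \theta^{2} + 4}, which equals f(\theta).
F(2) = - e^{4} - \log{\left(\frac{52}{3} \right)} - \frac{3 \operatorname{atan}{\left(2 \right)}}{4}; F(-2) = - \log{\left(\frac{52}{3} \right)} - e^{-4} + \frac{3 \operatorname{atan}{\left(2 \right)}}{4}.
Integral = F(2) - F(-2) = - e^{4} - \frac{3 \operatorname{atan}{\left(2 \right)}}{2} + e^{-4}.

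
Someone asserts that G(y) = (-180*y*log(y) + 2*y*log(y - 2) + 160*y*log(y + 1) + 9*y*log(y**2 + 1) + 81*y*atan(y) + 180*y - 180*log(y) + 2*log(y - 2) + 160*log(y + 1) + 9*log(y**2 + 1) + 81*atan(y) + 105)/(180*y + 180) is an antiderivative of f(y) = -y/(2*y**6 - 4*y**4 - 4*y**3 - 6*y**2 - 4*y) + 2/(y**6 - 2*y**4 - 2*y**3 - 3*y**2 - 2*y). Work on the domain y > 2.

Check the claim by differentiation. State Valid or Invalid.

d/dy[G] = (4 - y)/(2*y**6 - 4*y**4 - 4*y**3 - 6*y**2 - 4*y)
This equals f(y) exactly, so the claim holds.

Valid: G'(y) = f(y).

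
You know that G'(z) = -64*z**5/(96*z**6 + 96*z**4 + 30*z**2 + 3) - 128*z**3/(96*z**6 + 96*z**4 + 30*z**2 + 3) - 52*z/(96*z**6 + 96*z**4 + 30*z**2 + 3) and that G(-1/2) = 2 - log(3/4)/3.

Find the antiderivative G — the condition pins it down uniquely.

The integrand splits into summands that can be handled one at a time.
A general antiderivative is -log(z**2 + 1/2)/3 + 1/(2*z**2 + 1/2) + C.
The condition gives C = 2 - log(3/4)/3 - (1 - log(3/4)/3) = 1.
So G(z) = -log(z**2 + 1/2)/3 + 1 + 1/(2*z**2 + 1/2).
Check: d/dz[-log(z**2 + 1/2)/3 + 1 + 1/(2*z**2 + 1/2)] = (-64*z**5 - 128*z**3 - 52*z)/(96*z**6 + 96*z**4 + 30*z**2 + 3), which equals G'(z).

G(z) = -log(z**2 + 1/2)/3 + 1 + 1/(2*z**2 + 1/2)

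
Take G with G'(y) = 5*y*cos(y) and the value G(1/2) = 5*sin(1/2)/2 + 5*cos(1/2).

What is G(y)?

Any candidate G(y) must reproduce the stated G'(y) exactly.
A general antiderivative is 5*y*sin(y) + 5*cos(y) + C.
The condition gives C = 5*sin(1/2)/2 + 5*cos(1/2) - (5*sin(1/2)/2 + 5*cos(1/2)) = 0.
So G(y) = 5*(y*sin(y) + cos(y)).
Check: d/dy[5*(y*sin(y) + cos(y))] = 5*y*cos(y) = G'(y).

G(y) = 5*(y*sin(y) + cos(y))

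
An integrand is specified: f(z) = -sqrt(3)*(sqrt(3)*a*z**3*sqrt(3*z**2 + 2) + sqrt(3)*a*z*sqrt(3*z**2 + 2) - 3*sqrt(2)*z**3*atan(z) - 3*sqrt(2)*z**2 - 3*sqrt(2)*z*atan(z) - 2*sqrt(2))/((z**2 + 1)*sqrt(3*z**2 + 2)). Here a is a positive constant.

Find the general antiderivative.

F(z) = -(3*a*z**2 - 2*sqrt(6)*sqrt(3*z**2 + 2)*atan(z))/2 + C

A candidate is checked by its d/dz: the result must match f(z).
Check: d/dz[-(3*a*z**2 - 2*sqrt(6)*sqrt(3*z**2 + 2)*atan(z))/2] = (-3*a*z**3*sqrt(3*z**2 + 2) - 3*a*z*sqrt(3*z**2 + 2) + 3*sqrt(6)*z**3*atan(z) + 3*sqrt(6)*z**2 + 3*sqrt(6)*z*atan(z) + 2*sqrt(6))/(z**2*sqrt(3*z**2 + 2) + sqrt(3*z**2 + 2)), which equals f(z).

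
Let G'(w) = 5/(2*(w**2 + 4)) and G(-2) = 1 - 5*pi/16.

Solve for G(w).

G(w) = 5*atan(w/2)/4 + 1

Any candidate G(w) must reproduce the stated G'(w) exactly.
A general antiderivative is 5*atan(w/2)/4 + C.
The condition gives C = 1 - 5*pi/16 - (-5*pi/16) = 1.
So G(w) = 5*atan(w/2)/4 + 1.
Check: d/dw[5*atan(w/2)/4 + 1] = 5/(2*w**2 + 8), which equals G'(w).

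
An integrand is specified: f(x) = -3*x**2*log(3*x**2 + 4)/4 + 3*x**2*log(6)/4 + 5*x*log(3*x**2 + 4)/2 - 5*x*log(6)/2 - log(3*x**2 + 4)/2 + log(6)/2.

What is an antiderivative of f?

Integrate term by term and add the pieces.
Check: d/dx[-(9*x**3*log(x**2/2 + 2/3) - 6*x**3 - 45*x**2*log(x**2/2 + 2/3) + 45*x**2 + 18*x*log(x**2/2 + 2/3) - 12*x - 60*log(x**2 + 4/3) + 8*sqrt(3)*atan(sqrt(3)*x/2))/36] = -3*x**2*log(3*x**2 + 4)/4 + 3*x**2*log(6)/4 + 5*x*log(3*x**2 + 4)/2 - 5*x*log(6)/2 - log(3*x**2 + 4)/2 + log(6)/2 = f(x).

An antiderivative is F(x) = -(9*x**3*log(x**2/2 + 2/3) - 6*x**3 - 45*x**2*log(x**2/2 + 2/3) + 45*x**2 + 18*x*log(x**2/2 + 2/3) - 12*x - 60*log(x**2 + 4/3) + 8*sqrt(3)*atan(sqrt(3)*x/2))/36.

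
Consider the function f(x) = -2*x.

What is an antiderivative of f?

Differentiate the proposed F(x) back; it has to land on f(x) exactly.
Check: d/dx[-x**2] = -2*x = f(x).

An antiderivative is F(x) = -x**2.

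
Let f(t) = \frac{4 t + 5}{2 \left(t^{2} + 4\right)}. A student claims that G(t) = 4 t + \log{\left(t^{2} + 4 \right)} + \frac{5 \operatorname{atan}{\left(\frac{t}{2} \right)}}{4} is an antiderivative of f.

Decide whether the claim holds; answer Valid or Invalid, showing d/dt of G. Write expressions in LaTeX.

Invalid: d/dt[G] - f = 4, which is not 0.

d/dt[G] = \frac{8 t^{2} + 4 t + 37}{2 t^{2} + 8}
d/dt[G] - f(t) = 4 != 0.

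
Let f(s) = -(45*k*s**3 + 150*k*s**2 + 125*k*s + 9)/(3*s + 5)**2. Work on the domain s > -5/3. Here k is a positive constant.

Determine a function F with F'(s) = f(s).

Any candidate F(s) must reproduce f(s) exactly when differentiated.
Check: d/ds[(-5*k*s**2*(3*s + 5) + 6)/(2*(3*s + 5))] = (-45*k*s**3 - 150*k*s**2 - 125*k*s - 9)/(9*s**2 + 30*s + 25), which equals f(s).

An antiderivative is F(s) = (-5*k*s**2*(3*s + 5) + 6)/(2*(3*s + 5)).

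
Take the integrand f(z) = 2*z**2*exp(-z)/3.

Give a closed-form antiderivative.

Recognize the product-rule pattern: f = u'v + uv' with u = -2*z**2/3 - 4*z/3 - 4/3, v = exp(-z), so integration by parts undoes it.
Check: d/dz[-2*(z**2 + 2*z + 2)*exp(-z)/3] = 2*z**2*exp(-z)/3 = f(z).

An antiderivative is F(z) = -2*(z**2 + 2*z + 2)*exp(-z)/3.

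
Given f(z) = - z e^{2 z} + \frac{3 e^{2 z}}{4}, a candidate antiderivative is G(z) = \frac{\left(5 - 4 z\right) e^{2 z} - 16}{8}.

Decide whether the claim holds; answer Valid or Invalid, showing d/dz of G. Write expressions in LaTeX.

Valid - the claim checks out under differentiation.

d/dz[G] = - z e^{2 z} + \frac{3 e^{2 z}}{4}
This equals f(z) exactly, so the claim holds.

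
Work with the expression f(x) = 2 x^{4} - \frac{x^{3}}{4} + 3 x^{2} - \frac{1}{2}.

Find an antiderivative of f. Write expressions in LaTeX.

An antiderivative is F(x) = \frac{2 x^{5}}{5} - \frac{x^{4}}{16} + x^{3} - \frac{x}{2}.

Integrate term by term and add the pieces.
Check: d/dx[\frac{2 x^{5}}{5} - \frac{x^{4}}{16} + x^{3} - \frac{x}{2}] = 2 x^{4} - \frac{x^{3}}{4} + 3 x^{2} - \frac{1}{2} = f(x).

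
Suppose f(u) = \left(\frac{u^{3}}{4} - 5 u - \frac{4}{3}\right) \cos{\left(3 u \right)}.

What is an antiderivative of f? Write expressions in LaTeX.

An antiderivative is F(u) = \frac{9 u^{3} \sin{\left(3 u \right)} + 9 u^{2} \cos{\left(3 u \right)} - 186 u \sin{\left(3 u \right)} - 48 \sin{\left(3 u \right)} - 62 \cos{\left(3 u \right)}}{108}.

Any candidate F(u) must reproduce f(u) exactly when differentiated.
Check: d/du[\frac{9 u^{3} \sin{\left(3 u \right)} + 9 u^{2} \cos{\left(3 u \right)} - 186 u \sin{\left(3 u \right)} - 48 \sin{\left(3 u \right)} - 62 \cos{\left(3 u \right)}}{108}] = \frac{u^{3} \cos{\left(3 u \right)}}{4} - 5 u \cos{\left(3 u \right)} - \frac{4 \cos{\left(3 u \right)}}{3}, which equals f(u).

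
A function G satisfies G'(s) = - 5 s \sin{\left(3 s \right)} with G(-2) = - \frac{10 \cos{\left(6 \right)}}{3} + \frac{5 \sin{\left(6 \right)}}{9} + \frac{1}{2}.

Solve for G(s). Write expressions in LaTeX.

For G(s) to be correct, d/ds[G] must agree with the stated G'(s) identically.
A general antiderivative is \frac{5 s \cos{\left(3 s \right)}}{3} - \frac{5 \sin{\left(3 s \right)}}{9} + C.
The condition gives C = - \frac{10 \cos{\left(6 \right)}}{3} + \frac{5 \sin{\left(6 \right)}}{9} + \frac{1}{2} - (- \frac{10 \cos{\left(6 \right)}}{3} + \frac{5 \sin{\left(6 \right)}}{9}) = \frac{1}{2}.
So G(s) = \frac{5 s \cos{\left(3 s \right)}}{3} - \frac{5 \sin{\left(3 s \right)}}{9} + \frac{1}{2}.
Check: d/ds[\frac{5 s \cos{\left(3 s \right)}}{3} - \frac{5 \sin{\left(3 s \right)}}{9} + \frac{1}{2}] = - 5 s \sin{\left(3 s \right)} = G'(s).

G(s) = \frac{5 s \cos{\left(3 s \right)}}{3} - \frac{5 \sin{\left(3 s \right)}}{9} + \frac{1}{2}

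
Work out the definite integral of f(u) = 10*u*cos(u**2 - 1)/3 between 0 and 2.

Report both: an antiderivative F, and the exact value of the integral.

Antiderivative: F(u) = 5*sin(u**2 - 1)/3; value = 5*sin(3)/3 + 5*sin(1)/3

f matches the chain-rule pattern g'(h)*h' with inner function h(u) = u**2 - 1; substituting w = h(u) collapses the integral.
F(u) = 5*sin(u**2 - 1)/3 is an antiderivative of f.
Check: d/du[5*sin(u**2 - 1)/3] = 10*u*cos(u**2 - 1)/3 = f(u).
F(2) = 5*sin(3)/3; F(0) = -5*sin(1)/3.
Integral = F(2) - F(0) = 5*sin(3)/3 + 5*sin(1)/3.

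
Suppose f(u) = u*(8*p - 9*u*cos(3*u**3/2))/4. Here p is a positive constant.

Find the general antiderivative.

Check any antiderivative F(u) by computing F'(u) and comparing it with f(u).
Check: d/du[p*u**2 - sin(3*u**3/2)/2] = 2*p*u - 9*u**2*cos(3*u**3/2)/4, which equals f(u).

F(u) = p*u**2 - sin(3*u**3/2)/2 + C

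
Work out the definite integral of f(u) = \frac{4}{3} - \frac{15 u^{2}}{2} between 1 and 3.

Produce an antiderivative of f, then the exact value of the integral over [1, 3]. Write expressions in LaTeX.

Antiderivative: F(u) = - \frac{5 u^{3}}{2} + \frac{4 u}{3}; value = - \frac{187}{3}

Any candidate F(u) must reproduce f(u) exactly when differentiated.
F(u) = - \frac{5 u^{3}}{2} + \frac{4 u}{3} is an antiderivative of f.
Check: d/du[- \frac{5 u^{3}}{2} + \frac{4 u}{3}] = \frac{4}{3} - \frac{15 u^{2}}{2} = f(u).
F(3) = - \frac{127}{2}; F(1) = - \frac{7}{6}.
Integral = F(3) - F(1) = - \frac{187}{3}.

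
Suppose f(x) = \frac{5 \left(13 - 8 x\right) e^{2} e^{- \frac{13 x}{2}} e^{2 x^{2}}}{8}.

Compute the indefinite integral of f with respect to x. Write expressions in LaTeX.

f has the shape u'v + uv' for u = - \frac{5 e^{- \frac{3 x}{2}}}{4} and v = e^{2 x^{2} - 5 x + 2} — it is the derivative of the product u*v.
Check: d/dx[- \frac{5 e^{2} e^{- \frac{13 x}{2}} e^{2 x^{2}}}{4}] = \frac{\left(- 40 x e^{2} e^{2 x^{2}} + 65 e^{2} e^{2 x^{2}}\right) e^{- \frac{13 x}{2}}}{8}, which equals f(x).

F(x) = - \frac{5 e^{2} e^{- \frac{13 x}{2}} e^{2 x^{2}}}{4} + C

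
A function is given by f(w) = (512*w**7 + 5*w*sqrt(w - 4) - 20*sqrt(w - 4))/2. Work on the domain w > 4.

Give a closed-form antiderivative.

An antiderivative F(w) passes only if d/dw[F] lands on f(w) exactly.
Check: d/dw[32*w**8 + w**2*sqrt(w - 4) - 8*w*sqrt(w - 4) + 16*sqrt(w - 4)] = (512*w**7*sqrt(w - 4) + 5*w**2 - 40*w + 80)/(2*sqrt(w - 4)), which equals f(w).

An antiderivative is F(w) = 32*w**8 + w**2*sqrt(w - 4) - 8*w*sqrt(w - 4) + 16*sqrt(w - 4).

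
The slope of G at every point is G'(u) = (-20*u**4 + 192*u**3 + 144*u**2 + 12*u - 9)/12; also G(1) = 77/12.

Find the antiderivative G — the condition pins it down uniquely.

G(u) = -(4*u**5 - 48*u**4 - 48*u**3 - 6*u**2 + 9*u + 12)/12

Recover the given G'(u) by differentiating a candidate G(u); any mismatch rules it out.
A general antiderivative is -u**5/3 + 4*u**4 + 4*u**3 + u**2/2 - 3*u/4 + C.
The condition gives C = 77/12 - (89/12) = -1.
So G(u) = -(4*u**5 - 48*u**4 - 48*u**3 - 6*u**2 + 9*u + 12)/12.
Check: d/du[-(4*u**5 - 48*u**4 - 48*u**3 - 6*u**2 + 9*u + 12)/12] = -5*u**4/3 + 16*u**3 + 12*u**2 + u - 3/4, which equals G'(u).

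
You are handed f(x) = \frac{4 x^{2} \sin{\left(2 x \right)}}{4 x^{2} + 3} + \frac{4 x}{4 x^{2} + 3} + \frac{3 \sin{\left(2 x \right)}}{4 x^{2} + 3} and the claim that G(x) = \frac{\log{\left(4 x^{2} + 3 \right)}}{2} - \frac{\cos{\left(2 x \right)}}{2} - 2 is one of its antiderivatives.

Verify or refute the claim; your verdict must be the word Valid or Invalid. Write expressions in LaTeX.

d/dx[G] = \frac{4 x^{2} \sin{\left(2 x \right)} + 4 x + 3 \sin{\left(2 x \right)}}{4 x^{2} + 3}
This equals f(x) exactly, so the claim holds.

Valid - the claim checks out under differentiation.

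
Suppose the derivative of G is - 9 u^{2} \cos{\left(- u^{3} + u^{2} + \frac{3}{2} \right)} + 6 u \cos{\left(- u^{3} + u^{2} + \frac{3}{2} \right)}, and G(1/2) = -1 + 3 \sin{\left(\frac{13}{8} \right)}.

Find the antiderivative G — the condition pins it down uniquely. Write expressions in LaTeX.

G(u) = 3 \sin{\left(- u^{3} + u^{2} + \frac{3}{2} \right)} - 1

G'(u) matches the chain-rule pattern g'(h)*h' with inner function h(u) = - u^{3} + u^{2} + \frac{3}{2}; substituting w = h(u) collapses the integral.
A general antiderivative is 3 \sin{\left(- u^{3} + u^{2} + \frac{3}{2} \right)} + C.
The condition gives C = -1 + 3 \sin{\left(\frac{13}{8} \right)} - (3 \sin{\left(\frac{13}{8} \right)}) = -1.
So G(u) = 3 \sin{\left(- u^{3} + u^{2} + \frac{3}{2} \right)} - 1.
Check: d/du[3 \sin{\left(- u^{3} + u^{2} + \frac{3}{2} \right)} - 1] = - 9 u^{2} \cos{\left(- u^{3} + u^{2} + \frac{3}{2} \right)} + 6 u \cos{\left(- u^{3} + u^{2} + \frac{3}{2} \right)} = G'(u).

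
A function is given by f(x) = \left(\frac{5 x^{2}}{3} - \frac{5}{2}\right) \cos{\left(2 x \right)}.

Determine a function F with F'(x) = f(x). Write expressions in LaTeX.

Any candidate F(x) must reproduce f(x) exactly when differentiated.
Check: d/dx[\frac{5 x^{2} \sin{\left(2 x \right)}}{6} + \frac{5 x \cos{\left(2 x \right)}}{6} - \frac{5 \sin{\left(2 x \right)}}{3}] = \frac{5 x^{2} \cos{\left(2 x \right)}}{3} - \frac{5 \cos{\left(2 x \right)}}{2}, which equals f(x).

An antiderivative is F(x) = \frac{5 x^{2} \sin{\left(2 x \right)}}{6} + \frac{5 x \cos{\left(2 x \right)}}{6} - \frac{5 \sin{\left(2 x \right)}}{3}.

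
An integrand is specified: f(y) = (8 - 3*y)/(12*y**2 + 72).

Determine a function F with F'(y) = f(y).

An antiderivative is F(y) = (-9*log(y**2 + 6) + 8*sqrt(6)*atan(sqrt(6)*y/6))/72.

Differentiate the proposed F(y) back; it has to land on f(y) exactly.
Check: d/dy[(-9*log(y**2 + 6) + 8*sqrt(6)*atan(sqrt(6)*y/6))/72] = (8 - 3*y)/(12*y**2 + 72) = f(y).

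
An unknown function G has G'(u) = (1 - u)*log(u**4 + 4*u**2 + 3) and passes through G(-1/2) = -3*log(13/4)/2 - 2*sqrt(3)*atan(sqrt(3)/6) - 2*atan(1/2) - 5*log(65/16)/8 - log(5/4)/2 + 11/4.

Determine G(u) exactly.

Check a candidate G(u) by differentiating: d/du[G] must match the given G'(u).
A general antiderivative is u**2 - 4*u + (-u**2/2 + u)*log(u**4 + 4*u**2 + 3) - log(u**2 + 1)/2 - 3*log(u**2 + 3)/2 + 2*atan(u) + 2*sqrt(3)*atan(sqrt(3)*u/3) + C.
The condition gives C = -3*log(13/4)/2 - 2*sqrt(3)*atan(sqrt(3)/6) - 2*atan(1/2) - 5*log(65/16)/8 - log(5/4)/2 + 11/4 - (-3*log(13/4)/2 - 2*sqrt(3)*atan(sqrt(3)/6) - 2*atan(1/2) - 5*log(65/16)/8 - log(5/4)/2 + 9/4) = 1/2.
So G(u) = (2*u**2 + u*(2 - u)*log(u**4 + 4*u**2 + 3) - 8*u - log(u**2 + 1) - 3*log(u**2 + 3) + 4*atan(u) + 4*sqrt(3)*atan(sqrt(3)*u/3) + 1)/2.
Check: d/du[(2*u**2 + u*(2 - u)*log(u**4 + 4*u**2 + 3) - 8*u - log(u**2 + 1) - 3*log(u**2 + 3) + 4*atan(u) + 4*sqrt(3)*atan(sqrt(3)*u/3) + 1)/2] = -u*log(u**4 + 4*u**2 + 3) + log(u**4 + 4*u**2 + 3), which equals G'(u).

G(u) = (2*u**2 + u*(2 - u)*log(u**4 + 4*u**2 + 3) - 8*u - log(u**2 + 1) - 3*log(u**2 + 3) + 4*atan(u) + 4*sqrt(3)*atan(sqrt(3)*u/3) + 1)/2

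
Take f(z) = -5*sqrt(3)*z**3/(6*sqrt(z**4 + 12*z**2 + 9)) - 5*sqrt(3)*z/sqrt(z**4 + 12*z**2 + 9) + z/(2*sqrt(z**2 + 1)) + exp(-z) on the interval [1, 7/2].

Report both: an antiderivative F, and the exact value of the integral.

The integrand splits into summands that can be handled one at a time.
F(z) = sqrt(3)*(2*sqrt(3)*sqrt(z**2 + 1)*exp(z) - 5*sqrt(z**4 + 12*z**2 + 9)*exp(z) - 4*sqrt(3))*exp(-z)/12 is an antiderivative of f.
Check: d/dz[sqrt(3)*(2*sqrt(3)*sqrt(z**2 + 1)*exp(z) - 5*sqrt(z**4 + 12*z**2 + 9)*exp(z) - 4*sqrt(3))*exp(-z)/12] = (-5*sqrt(3)*z**3*sqrt(z**2 + 1)*exp(z) - 30*sqrt(3)*z*sqrt(z**2 + 1)*exp(z) + 3*z*sqrt(z**4 + 12*z**2 + 9)*exp(z) + 6*sqrt(z**2 + 1)*sqrt(z**4 + 12*z**2 + 9))*exp(-z)/(6*sqrt(z**2 + 1)*sqrt(z**4 + 12*z**2 + 9)), which equals f(z).
F(7/2) = -5*sqrt(14691)/48 - exp(-7/2) + sqrt(53)/4; F(1) = -5*sqrt(66)/12 - exp(-1) + sqrt(2)/2.
Integral = F(7/2) - F(1) = -5*sqrt(14691)/48 - sqrt(2)/2 - exp(-7/2) + exp(-1) + sqrt(53)/4 + 5*sqrt(66)/12.

Antiderivative: F(z) = sqrt(3)*(2*sqrt(3)*sqrt(z**2 + 1)*exp(z) - 5*sqrt(z**4 + 12*z**2 + 9)*exp(z) - 4*sqrt(3))*exp(-z)/12; value = -5*sqrt(14691)/48 - sqrt(2)/2 - exp(-7/2) + exp(-1) + sqrt(53)/4 + 5*sqrt(66)/12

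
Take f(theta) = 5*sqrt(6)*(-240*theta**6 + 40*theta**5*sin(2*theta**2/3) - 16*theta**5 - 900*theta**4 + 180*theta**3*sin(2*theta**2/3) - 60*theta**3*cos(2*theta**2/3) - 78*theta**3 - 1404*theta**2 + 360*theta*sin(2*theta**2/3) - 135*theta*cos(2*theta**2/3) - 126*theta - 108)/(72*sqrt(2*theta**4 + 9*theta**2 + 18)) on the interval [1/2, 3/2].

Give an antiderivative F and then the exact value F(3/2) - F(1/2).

Antiderivative: F(theta) = -5*sqrt(6)*sqrt(2*theta**4 + 9*theta**2 + 18)*(24*theta**3 + 2*theta**2 + 6*theta + 15*cos(2*theta**2/3) + 6)/72; value = -335*sqrt(129)/32 - 25*sqrt(129)*cos(3/2)/16 + 125*sqrt(489)/288 + 25*sqrt(489)*cos(1/6)/48

Recognize the product-rule pattern: f = u'v + uv' with u = -5*sqrt(theta**4/3 + 3*theta**2/2 + 3)/2, v = 4*theta**3 + theta**2/3 + theta + 5*cos(2*theta**2/3)/2 + 1, so integration by parts undoes it.
F(theta) = -5*sqrt(6)*sqrt(2*theta**4 + 9*theta**2 + 18)*(24*theta**3 + 2*theta**2 + 6*theta + 15*cos(2*theta**2/3) + 6)/72 is an antiderivative of f.
Check: d/dtheta[-5*sqrt(6)*sqrt(2*theta**4 + 9*theta**2 + 18)*(24*theta**3 + 2*theta**2 + 6*theta + 15*cos(2*theta**2/3) + 6)/72] = (-1200*sqrt(6)*theta**6 + 200*sqrt(6)*theta**5*sin(2*theta**2/3) - 80*sqrt(6)*theta**5 - 4500*sqrt(6)*theta**4 + 900*sqrt(6)*theta**3*sin(2*theta**2/3) - 300*sqrt(6)*theta**3*cos(2*theta**2/3) - 390*sqrt(6)*theta**3 - 7020*sqrt(6)*theta**2 + 1800*sqrt(6)*theta*sin(2*theta**2/3) - 675*sqrt(6)*theta*cos(2*theta**2/3) - 630*sqrt(6)*theta - 540*sqrt(6))/(72*sqrt(2*theta**4 + 9*theta**2 + 18)), which equals f(theta).
F(3/2) = -335*sqrt(129)/32 - 25*sqrt(129)*cos(3/2)/16; F(1/2) = -25*sqrt(489)*cos(1/6)/48 - 125*sqrt(489)/288.
Integral = F(3/2) - F(1/2) = -335*sqrt(129)/32 - 25*sqrt(129)*cos(3/2)/16 + 125*sqrt(489)/288 + 25*sqrt(489)*cos(1/6)/48.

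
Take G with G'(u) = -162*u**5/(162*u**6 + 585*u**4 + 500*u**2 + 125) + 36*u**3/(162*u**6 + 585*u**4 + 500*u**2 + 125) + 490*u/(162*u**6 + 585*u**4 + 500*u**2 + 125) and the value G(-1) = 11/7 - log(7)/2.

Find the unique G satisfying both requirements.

The integrand splits into summands that can be handled one at a time.
A general antiderivative is -log(2*u**2 + 5)/2 - 2/(3*u**2 + 5/3) + C.
The condition gives C = 11/7 - log(7)/2 - (-log(7)/2 - 3/7) = 2.
So G(u) = (36*u**2 - (9*u**2 + 5)*log(2*u**2 + 5) + 8)/(2*(9*u**2 + 5)).
Check: d/du[(36*u**2 - (9*u**2 + 5)*log(2*u**2 + 5) + 8)/(2*(9*u**2 + 5))] = (-162*u**5 + 36*u**3 + 490*u)/(162*u**6 + 585*u**4 + 500*u**2 + 125), which equals G'(u).

G(u) = (36*u**2 - (9*u**2 + 5)*log(2*u**2 + 5) + 8)/(2*(9*u**2 + 5))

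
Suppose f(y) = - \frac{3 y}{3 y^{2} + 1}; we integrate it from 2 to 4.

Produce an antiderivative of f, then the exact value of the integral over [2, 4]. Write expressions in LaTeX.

f matches the chain-rule pattern g'(h)*h' with inner function h(y) = 4 y^{2} + \frac{4}{3}; substituting u = h(y) collapses the integral.
F(y) = - \frac{\log{\left(4 y^{2} + \frac{4}{3} \right)}}{2} is an antiderivative of f.
Check: d/dy[- \frac{\log{\left(4 y^{2} + \frac{4}{3} \right)}}{2}] = - \frac{3 y}{3 y^{2} + 1} = f(y).
F(4) = - \frac{\log{\left(\frac{196}{3} \right)}}{2}; F(2) = - \frac{\log{\left(\frac{52}{3} \right)}}{2}.
Integral = F(4) - F(2) = - \frac{\log{\left(\frac{196}{3} \right)}}{2} + \frac{\log{\left(\frac{52}{3} \right)}}{2}.

Antiderivative: F(y) = - \frac{\log{\left(4 y^{2} + \frac{4}{3} \right)}}{2}; value = - \frac{\log{\left(\frac{196}{3} \right)}}{2} + \frac{\log{\left(\frac{52}{3} \right)}}{2}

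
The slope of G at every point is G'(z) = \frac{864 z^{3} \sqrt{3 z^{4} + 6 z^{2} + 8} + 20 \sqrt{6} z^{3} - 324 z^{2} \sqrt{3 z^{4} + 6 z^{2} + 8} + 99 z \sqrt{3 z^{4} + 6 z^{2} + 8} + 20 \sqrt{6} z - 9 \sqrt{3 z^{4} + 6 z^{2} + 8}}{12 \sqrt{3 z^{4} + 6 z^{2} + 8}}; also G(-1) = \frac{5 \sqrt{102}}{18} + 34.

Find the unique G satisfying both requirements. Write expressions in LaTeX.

G(z) = \frac{1296 z^{4} - 648 z^{3} + 297 z^{2} - 54 z + 20 \sqrt{6} \sqrt{3 z^{4} + 6 z^{2} + 8} + 153}{72}

Any candidate G(z) must reproduce the stated G'(z) exactly.
A general antiderivative is 2 \left(- 3 z^{2} + \frac{3 z}{4} - \frac{1}{4}\right)^{2} + \frac{5 \sqrt{\frac{z^{4}}{2} + z^{2} + \frac{4}{3}}}{3} + C.
The condition gives C = \frac{5 \sqrt{102}}{18} + 34 - (\frac{5 \sqrt{102}}{18} + 32) = 2.
So G(z) = \frac{1296 z^{4} - 648 z^{3} + 297 z^{2} - 54 z + 20 \sqrt{6} \sqrt{3 z^{4} + 6 z^{2} + 8} + 153}{72}.
Check: d/dz[\frac{1296 z^{4} - 648 z^{3} + 297 z^{2} - 54 z + 20 \sqrt{6} \sqrt{3 z^{4} + 6 z^{2} + 8} + 153}{72}] = \frac{864 z^{3} \sqrt{3 z^{4} + 6 z^{2} + 8} + 20 \sqrt{6} z^{3} - 324 z^{2} \sqrt{3 z^{4} + 6 z^{2} + 8} + 99 z \sqrt{3 z^{4} + 6 z^{2} + 8} + 20 \sqrt{6} z - 9 \sqrt{3 z^{4} + 6 z^{2} + 8}}{12 \sqrt{3 z^{4} + 6 z^{2} + 8}} = G'(z).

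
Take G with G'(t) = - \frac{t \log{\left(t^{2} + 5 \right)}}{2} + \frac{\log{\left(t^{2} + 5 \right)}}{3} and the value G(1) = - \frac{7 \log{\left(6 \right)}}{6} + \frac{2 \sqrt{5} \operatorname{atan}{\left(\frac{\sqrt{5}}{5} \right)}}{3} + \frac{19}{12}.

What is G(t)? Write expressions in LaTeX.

The integrand splits into summands that can be handled one at a time.
A general antiderivative is \frac{t^{2}}{4} - \frac{2 t}{3} + \left(- \frac{t^{2}}{4} + \frac{t}{3}\right) \log{\left(t^{2} + 5 \right)} - \frac{5 \log{\left(t^{2} + 5 \right)}}{4} + \frac{2 \sqrt{5} \operatorname{atan}{\left(\frac{\sqrt{5} t}{5} \right)}}{3} + C.
The condition gives C = - \frac{7 \log{\left(6 \right)}}{6} + \frac{2 \sqrt{5} \operatorname{atan}{\left(\frac{\sqrt{5}}{5} \right)}}{3} + \frac{19}{12} - (- \frac{7 \log{\left(6 \right)}}{6} - \frac{5}{12} + \frac{2 \sqrt{5} \operatorname{atan}{\left(\frac{\sqrt{5}}{5} \right)}}{3}) = 2.
So G(t) = \frac{3 t^{2} + t \left(4 - 3 t\right) \log{\left(t^{2} + 5 \right)} - 8 t - 15 \log{\left(t^{2} + 5 \right)} + 8 \sqrt{5} \operatorname{atan}{\left(\frac{\sqrt{5} t}{5} \right)} + 24}{12}.
Check: d/dt[\frac{3 t^{2} + t \left(4 - 3 t\right) \log{\left(t^{2} + 5 \right)} - 8 t - 15 \log{\left(t^{2} + 5 \right)} + 8 \sqrt{5} \operatorname{atan}{\left(\frac{\sqrt{5} t}{5} \right)} + 24}{12}] = - \frac{t \log{\left(t^{2} + 5 \right)}}{2} + \frac{\log{\left(t^{2} + 5 \right)}}{3} = G'(t).

G(t) = \frac{3 t^{2} + t \left(4 - 3 t\right) \log{\left(t^{2} + 5 \right)} - 8 t - 15 \log{\left(t^{2} + 5 \right)} + 8 \sqrt{5} \operatorname{atan}{\left(\frac{\sqrt{5} t}{5} \right)} + 24}{12}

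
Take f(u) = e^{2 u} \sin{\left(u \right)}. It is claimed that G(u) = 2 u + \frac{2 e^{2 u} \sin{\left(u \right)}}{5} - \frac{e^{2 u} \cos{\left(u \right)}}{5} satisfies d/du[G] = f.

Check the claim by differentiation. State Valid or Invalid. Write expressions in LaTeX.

Invalid: d/du[G] - f = 2, which is not 0.

d/du[G] = e^{2 u} \sin{\left(u \right)} + 2
d/du[G] - f(u) = 2 != 0.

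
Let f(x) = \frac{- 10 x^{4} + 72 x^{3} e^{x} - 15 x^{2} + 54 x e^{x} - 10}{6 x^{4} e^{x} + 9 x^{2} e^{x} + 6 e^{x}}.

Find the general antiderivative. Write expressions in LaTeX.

F(x) = 3 \log{\left(x^{4} + \frac{3 x^{2}}{2} + 1 \right)} + \frac{5 e^{- x}}{3} + C

Since d/dx undoes antidifferentiation here, F'(x) = f(x) is required of F(x).
Check: d/dx[3 \log{\left(x^{4} + \frac{3 x^{2}}{2} + 1 \right)} + \frac{5 e^{- x}}{3}] = \frac{- 10 x^{4} + 72 x^{3} e^{x} - 15 x^{2} + 54 x e^{x} - 10}{6 x^{4} e^{x} + 9 x^{2} e^{x} + 6 e^{x}} = f(x).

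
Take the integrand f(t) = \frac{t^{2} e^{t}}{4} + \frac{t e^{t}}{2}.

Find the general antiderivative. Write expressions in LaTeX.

F(t) = \frac{t^{2} e^{t}}{4} + C

f has the shape u'v + uv' for u = \frac{t^{2}}{4} and v = e^{t} — it is the derivative of the product u*v.
Check: d/dt[\frac{t^{2} e^{t}}{4}] = \frac{t^{2} e^{t}}{4} + \frac{t e^{t}}{2} = f(t).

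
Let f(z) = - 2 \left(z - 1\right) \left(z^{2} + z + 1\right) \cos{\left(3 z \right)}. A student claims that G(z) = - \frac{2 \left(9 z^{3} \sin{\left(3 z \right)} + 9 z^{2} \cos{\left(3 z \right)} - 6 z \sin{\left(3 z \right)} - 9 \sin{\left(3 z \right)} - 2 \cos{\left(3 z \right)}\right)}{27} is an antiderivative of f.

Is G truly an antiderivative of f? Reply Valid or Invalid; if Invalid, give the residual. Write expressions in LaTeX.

Valid - the claim checks out under differentiation.

d/dz[G] = - 2 z^{3} \cos{\left(3 z \right)} + 2 \cos{\left(3 z \right)}
This equals f(z) exactly, so the claim holds.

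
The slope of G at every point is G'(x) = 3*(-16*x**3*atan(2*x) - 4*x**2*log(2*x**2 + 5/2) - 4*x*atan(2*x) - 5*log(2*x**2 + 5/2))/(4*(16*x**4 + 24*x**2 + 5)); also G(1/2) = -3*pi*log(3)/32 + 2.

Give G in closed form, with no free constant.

G(x) = -3*log(2*x**2 + 5/2)*atan(2*x)/8 + 2

G'(x) has the shape u'v + uv' for u = -3*atan(2*x)/8 and v = log(2*x**2 + 5/2) — it is the derivative of the product u*v.
A general antiderivative is -3*log(2*x**2 + 5/2)*atan(2*x)/8 + C.
The condition gives C = -3*pi*log(3)/32 + 2 - (-3*pi*log(3)/32) = 2.
So G(x) = -3*log(2*x**2 + 5/2)*atan(2*x)/8 + 2.
Check: d/dx[-3*log(2*x**2 + 5/2)*atan(2*x)/8 + 2] = (-48*x**3*atan(2*x) - 12*x**2*log(2*x**2 + 5/2) - 12*x*atan(2*x) - 15*log(2*x**2 + 5/2))/(64*x**4 + 96*x**2 + 20), which equals G'(x).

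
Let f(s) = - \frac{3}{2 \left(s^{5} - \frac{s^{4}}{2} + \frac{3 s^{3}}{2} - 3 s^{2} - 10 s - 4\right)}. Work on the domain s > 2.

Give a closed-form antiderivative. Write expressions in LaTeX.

Factor the denominator (\left(s - 2\right) \left(s + 1\right) \left(2 s + 1\right) \left(s^{2} + 4\right)) and decompose: f = - \frac{3 \left(13 s + 2\right)}{680 \left(s^{2} + 4\right)} + \frac{48}{85 \left(2 s + 1\right)} - \frac{1}{5 \left(s + 1\right)} - \frac{1}{40 \left(s - 2\right)}; each piece integrates to a log, atan, or power term.
Check: d/ds[- \frac{\log{\left(s - 2 \right)}}{40} + \frac{24 \log{\left(s + \frac{1}{2} \right)}}{85} - \frac{\log{\left(s + 1 \right)}}{5} - \frac{39 \log{\left(s^{2} + 4 \right)}}{1360} - \frac{3 \operatorname{atan}{\left(\frac{s}{2} \right)}}{680}] = - \frac{3}{2 s^{5} - s^{4} + 3 s^{3} - 6 s^{2} - 20 s - 8}, which equals f(s).

An antiderivative is F(s) = - \frac{\log{\left(s - 2 \right)}}{40} + \frac{24 \log{\left(s + \frac{1}{2} \right)}}{85} - \frac{\log{\left(s + 1 \right)}}{5} - \frac{39 \log{\left(s^{2} + 4 \right)}}{1360} - \frac{3 \operatorname{atan}{\left(\frac{s}{2} \right)}}{680}.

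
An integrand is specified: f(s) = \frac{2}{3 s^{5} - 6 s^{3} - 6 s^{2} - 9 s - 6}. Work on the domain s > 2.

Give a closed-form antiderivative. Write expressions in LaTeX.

An antiderivative is F(s) = \frac{2 \log{\left(s - 2 \right)}}{135} - \frac{4 \log{\left(s + 1 \right)}}{27} + \frac{\log{\left(s^{2} + 1 \right)}}{15} - \frac{\operatorname{atan}{\left(s \right)}}{15} + \frac{2}{18 s + 18}.

Factor the denominator (3 \left(s - 2\right) \left(s + 1\right)^{2} \left(s^{2} + 1\right)) and decompose: f = \frac{2 s - 1}{15 \left(s^{2} + 1\right)} - \frac{4}{27 \left(s + 1\right)} - \frac{1}{9 \left(s + 1\right)^{2}} + \frac{2}{135 \left(s - 2\right)}; each piece integrates to a log, atan, or power term.
Check: d/ds[\frac{2 \log{\left(s - 2 \right)}}{135} - \frac{4 \log{\left(s + 1 \right)}}{27} + \frac{\log{\left(s^{2} + 1 \right)}}{15} - \frac{\operatorname{atan}{\left(s \right)}}{15} + \frac{2}{18 s + 18}] = \frac{2}{3 s^{5} - 6 s^{3} - 6 s^{2} - 9 s - 6} = f(s).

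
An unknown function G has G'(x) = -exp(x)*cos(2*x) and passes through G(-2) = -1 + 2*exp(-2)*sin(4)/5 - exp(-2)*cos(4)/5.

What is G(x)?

Check a candidate G(x) by differentiating: d/dx[G] must match the given G'(x).
A general antiderivative is -2*exp(x)*sin(2*x)/5 - exp(x)*cos(2*x)/5 + C.
The condition gives C = -1 + 2*exp(-2)*sin(4)/5 - exp(-2)*cos(4)/5 - (2*exp(-2)*sin(4)/5 - exp(-2)*cos(4)/5) = -1.
So G(x) = -2*exp(x)*sin(2*x)/5 - exp(x)*cos(2*x)/5 - 1.
Check: d/dx[-2*exp(x)*sin(2*x)/5 - exp(x)*cos(2*x)/5 - 1] = -exp(x)*cos(2*x) = G'(x).

G(x) = -2*exp(x)*sin(2*x)/5 - exp(x)*cos(2*x)/5 - 1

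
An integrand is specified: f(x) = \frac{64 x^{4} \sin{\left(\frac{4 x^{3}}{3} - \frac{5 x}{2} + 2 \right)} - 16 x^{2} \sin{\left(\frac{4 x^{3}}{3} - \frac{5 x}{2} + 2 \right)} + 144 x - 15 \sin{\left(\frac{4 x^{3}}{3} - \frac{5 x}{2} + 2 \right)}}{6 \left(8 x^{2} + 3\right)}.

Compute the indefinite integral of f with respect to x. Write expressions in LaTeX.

F(x) = \frac{9 \log{\left(4 x^{2} + \frac{3}{2} \right)} - 2 \cos{\left(\frac{4 x^{3}}{3} - \frac{5 x}{2} + 2 \right)}}{6} + C

For F(x) to be correct the identity F'(x) - f(x) = 0 must hold.
Check: d/dx[\frac{9 \log{\left(4 x^{2} + \frac{3}{2} \right)} - 2 \cos{\left(\frac{4 x^{3}}{3} - \frac{5 x}{2} + 2 \right)}}{6}] = \frac{64 x^{4} \sin{\left(\frac{4 x^{3}}{3} - \frac{5 x}{2} + 2 \right)} - 16 x^{2} \sin{\left(\frac{4 x^{3}}{3} - \frac{5 x}{2} + 2 \right)} + 144 x - 15 \sin{\left(\frac{4 x^{3}}{3} - \frac{5 x}{2} + 2 \right)}}{48 x^{2} + 18}, which equals f(x).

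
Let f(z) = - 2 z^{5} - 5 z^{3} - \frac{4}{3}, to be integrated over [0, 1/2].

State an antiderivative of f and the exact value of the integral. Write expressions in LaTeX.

The integrand splits into summands that can be handled one at a time.
F(z) = \frac{z \left(- 4 z^{5} - 15 z^{3} - 16\right)}{12} is an antiderivative of f.
Check: d/dz[\frac{z \left(- 4 z^{5} - 15 z^{3} - 16\right)}{12}] = - 2 z^{5} - 5 z^{3} - \frac{4}{3} = f(z).
F(1/2) = - \frac{3}{4}; F(0) = 0.
Integral = F(1/2) - F(0) = - \frac{3}{4}.

Antiderivative: F(z) = \frac{z \left(- 4 z^{5} - 15 z^{3} - 16\right)}{12}; value = - \frac{3}{4}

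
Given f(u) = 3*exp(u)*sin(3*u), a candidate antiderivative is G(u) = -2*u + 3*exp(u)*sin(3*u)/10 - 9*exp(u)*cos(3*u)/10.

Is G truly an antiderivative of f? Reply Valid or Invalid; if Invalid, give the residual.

d/du[G] = 3*exp(u)*sin(3*u) - 2
d/du[G] - f(u) = -2 != 0.

Invalid: d/du[G] - f = -2, which is not 0.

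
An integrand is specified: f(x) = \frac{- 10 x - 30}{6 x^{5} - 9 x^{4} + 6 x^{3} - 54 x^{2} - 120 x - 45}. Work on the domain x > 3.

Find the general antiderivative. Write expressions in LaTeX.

Factor the denominator (3 \left(x - 3\right) \left(x + 1\right) \left(2 x + 1\right) \left(x^{2} + 5\right)) and decompose: f = - \frac{5 \left(11 x - 9\right)}{441 \left(x^{2} + 5\right)} + \frac{400}{441 \left(2 x + 1\right)} - \frac{5}{18 \left(x + 1\right)} - \frac{5}{98 \left(x - 3\right)}; each piece integrates to a log, atan, or power term.
Check: d/dx[\frac{- 45 \log{\left(x - 3 \right)} + 400 \log{\left(x + \frac{1}{2} \right)} - 245 \log{\left(x + 1 \right)} - 55 \log{\left(x^{2} + 5 \right)} + 18 \sqrt{5} \operatorname{atan}{\left(\frac{\sqrt{5} x}{5} \right)}}{882}] = \frac{- 10 x - 30}{6 x^{5} - 9 x^{4} + 6 x^{3} - 54 x^{2} - 120 x - 45} = f(x).

F(x) = \frac{- 45 \log{\left(x - 3 \right)} + 400 \log{\left(x + \frac{1}{2} \right)} - 245 \log{\left(x + 1 \right)} - 55 \log{\left(x^{2} + 5 \right)} + 18 \sqrt{5} \operatorname{atan}{\left(\frac{\sqrt{5} x}{5} \right)}}{882} + C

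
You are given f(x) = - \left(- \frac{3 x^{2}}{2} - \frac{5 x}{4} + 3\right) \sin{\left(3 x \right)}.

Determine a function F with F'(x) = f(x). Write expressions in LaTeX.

Differentiate the proposed F(x) back; it has to land on f(x) exactly.
Check: d/dx[- \frac{18 x^{2} \cos{\left(3 x \right)} - 12 x \sin{\left(3 x \right)} + 15 x \cos{\left(3 x \right)} - 5 \sin{\left(3 x \right)} - 40 \cos{\left(3 x \right)}}{36}] = \frac{3 x^{2} \sin{\left(3 x \right)}}{2} + \frac{5 x \sin{\left(3 x \right)}}{4} - 3 \sin{\left(3 x \right)}, which equals f(x).

An antiderivative is F(x) = - \frac{18 x^{2} \cos{\left(3 x \right)} - 12 x \sin{\left(3 x \right)} + 15 x \cos{\left(3 x \right)} - 5 \sin{\left(3 x \right)} - 40 \cos{\left(3 x \right)}}{36}.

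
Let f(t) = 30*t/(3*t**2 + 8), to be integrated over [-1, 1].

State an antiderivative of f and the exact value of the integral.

Antiderivative: F(t) = 5*log(3*t**2/2 + 4); value = 0

f matches the chain-rule pattern g'(h)*h' with inner function h(t) = 3*t**2/2 + 4; substituting u = h(t) collapses the integral.
F(t) = 5*log(3*t**2/2 + 4) is an antiderivative of f.
Check: d/dt[5*log(3*t**2/2 + 4)] = 30*t/(3*t**2 + 8) = f(t).
F(1) = 5*log(11/2); F(-1) = 5*log(11/2).
Integral = F(1) - F(-1) = 0.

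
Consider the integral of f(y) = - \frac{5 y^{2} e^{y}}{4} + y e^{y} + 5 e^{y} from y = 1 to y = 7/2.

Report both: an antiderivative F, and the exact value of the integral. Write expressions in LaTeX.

Antiderivative: F(y) = \frac{\left(- 5 y^{2} + 14 y + 6\right) e^{y}}{4}; value = - \frac{25 e^{\frac{7}{2}}}{16} - \frac{15 e}{4}

f has the shape u'v + uv' for u = - \frac{5 y^{2}}{4} + \frac{7 y}{2} + \frac{3}{2} and v = e^{y} — it is the derivative of the product u*v.
F(y) = \frac{\left(- 5 y^{2} + 14 y + 6\right) e^{y}}{4} is an antiderivative of f.
Check: d/dy[\frac{\left(- 5 y^{2} + 14 y + 6\right) e^{y}}{4}] = - \frac{5 y^{2} e^{y}}{4} + y e^{y} + 5 e^{y} = f(y).
F(7/2) = - \frac{25 e^{\frac{7}{2}}}{16}; F(1) = \frac{15 e}{4}.
Integral = F(7/2) - F(1) = - \frac{25 e^{\frac{7}{2}}}{16} - \frac{15 e}{4}.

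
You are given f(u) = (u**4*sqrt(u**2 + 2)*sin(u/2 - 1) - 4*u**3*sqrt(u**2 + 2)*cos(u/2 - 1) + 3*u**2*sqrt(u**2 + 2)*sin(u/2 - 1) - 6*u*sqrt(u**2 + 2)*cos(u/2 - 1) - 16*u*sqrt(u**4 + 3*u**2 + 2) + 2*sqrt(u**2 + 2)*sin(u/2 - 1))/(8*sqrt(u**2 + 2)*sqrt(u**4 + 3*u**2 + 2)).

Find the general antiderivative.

Whatever form F(u) takes, F'(u) = f(u) is non-negotiable.
Check: d/du[-2*sqrt(u**2 + 2) - sqrt(u**4 + 3*u**2 + 2)*cos(u/2 - 1)/4] = (u**4*sqrt(u**2 + 2)*sin(u/2 - 1) - 4*u**3*sqrt(u**2 + 2)*cos(u/2 - 1) + 3*u**2*sqrt(u**2 + 2)*sin(u/2 - 1) - 6*u*sqrt(u**2 + 2)*cos(u/2 - 1) - 16*u*sqrt(u**4 + 3*u**2 + 2) + 2*sqrt(u**2 + 2)*sin(u/2 - 1))/(8*sqrt(u**2 + 2)*sqrt(u**4 + 3*u**2 + 2)) = f(u).

F(u) = -2*sqrt(u**2 + 2) - sqrt(u**4 + 3*u**2 + 2)*cos(u/2 - 1)/4 + C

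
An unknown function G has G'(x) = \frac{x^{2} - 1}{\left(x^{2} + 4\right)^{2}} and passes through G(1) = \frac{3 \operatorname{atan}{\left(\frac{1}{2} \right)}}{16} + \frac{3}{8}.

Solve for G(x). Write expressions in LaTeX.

G(x) = \frac{8 x^{2} - 10 x + 3 \left(x^{2} + 4\right) \operatorname{atan}{\left(\frac{x}{2} \right)} + 32}{16 \left(x^{2} + 4\right)}

Since d/dx undoes antidifferentiation here, G(x) must give back the stated G'(x).
A general antiderivative is - \frac{5 x}{8 x^{2} + 32} + \frac{3 \operatorname{atan}{\left(\frac{x}{2} \right)}}{16} + C.
The condition gives C = \frac{3 \operatorname{atan}{\left(\frac{1}{2} \right)}}{16} + \frac{3}{8} - (- \frac{1}{8} + \frac{3 \operatorname{atan}{\left(\frac{1}{2} \right)}}{16}) = \frac{1}{2}.
So G(x) = \frac{8 x^{2} - 10 x + 3 \left(x^{2} + 4\right) \operatorname{atan}{\left(\frac{x}{2} \right)} + 32}{16 \left(x^{2} + 4\right)}.
Check: d/dx[\frac{8 x^{2} - 10 x + 3 \left(x^{2} + 4\right) \operatorname{atan}{\left(\frac{x}{2} \right)} + 32}{16 \left(x^{2} + 4\right)}] = \frac{x^{2} - 1}{x^{4} + 8 x^{2} + 16}, which equals G'(x).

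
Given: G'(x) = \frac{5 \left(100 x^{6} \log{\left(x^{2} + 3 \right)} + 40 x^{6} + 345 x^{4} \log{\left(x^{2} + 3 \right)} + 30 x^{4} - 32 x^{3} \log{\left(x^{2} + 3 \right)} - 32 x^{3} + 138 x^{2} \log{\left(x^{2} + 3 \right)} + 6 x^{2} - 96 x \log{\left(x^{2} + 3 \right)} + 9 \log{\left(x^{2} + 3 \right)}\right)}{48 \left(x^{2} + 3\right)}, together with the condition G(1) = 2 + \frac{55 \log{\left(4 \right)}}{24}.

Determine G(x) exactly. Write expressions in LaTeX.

G(x) = \frac{25 x^{5} \log{\left(x^{2} + 3 \right)}}{12} + \frac{25 x^{3} \log{\left(x^{2} + 3 \right)}}{16} - \frac{5 x^{2} \log{\left(x^{2} + 3 \right)}}{3} + \frac{5 x \log{\left(x^{2} + 3 \right)}}{16} + 2

G'(x) has the shape u'v + uv' for u = \frac{25 x^{5}}{12} + \frac{25 x^{3}}{16} - \frac{5 x^{2}}{3} + \frac{5 x}{16} and v = \log{\left(x^{2} + 3 \right)} — it is the derivative of the product u*v.
A general antiderivative is \frac{5 \left(\frac{5 x^{5}}{3} + \frac{5 x^{3}}{4} - \frac{4 x^{2}}{3} + \frac{x}{4}\right) \log{\left(x^{2} + 3 \right)}}{4} + C.
The condition gives C = 2 + \frac{55 \log{\left(4 \right)}}{24} - (\frac{55 \log{\left(4 \right)}}{24}) = 2.
So G(x) = \frac{25 x^{5} \log{\left(x^{2} + 3 \right)}}{12} + \frac{25 x^{3} \log{\left(x^{2} + 3 \right)}}{16} - \frac{5 x^{2} \log{\left(x^{2} + 3 \right)}}{3} + \frac{5 x \log{\left(x^{2} + 3 \right)}}{16} + 2.
Check: d/dx[\frac{25 x^{5} \log{\left(x^{2} + 3 \right)}}{12} + \frac{25 x^{3} \log{\left(x^{2} + 3 \right)}}{16} - \frac{5 x^{2} \log{\left(x^{2} + 3 \right)}}{3} + \frac{5 x \log{\left(x^{2} + 3 \right)}}{16} + 2] = \frac{500 x^{6} \log{\left(x^{2} + 3 \right)} + 200 x^{6} + 1725 x^{4} \log{\left(x^{2} + 3 \right)} + 150 x^{4} - 160 x^{3} \log{\left(x^{2} + 3 \right)} - 160 x^{3} + 690 x^{2} \log{\left(x^{2} + 3 \right)} + 30 x^{2} - 480 x \log{\left(x^{2} + 3 \right)} + 45 \log{\left(x^{2} + 3 \right)}}{48 x^{2} + 144}, which equals G'(x).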